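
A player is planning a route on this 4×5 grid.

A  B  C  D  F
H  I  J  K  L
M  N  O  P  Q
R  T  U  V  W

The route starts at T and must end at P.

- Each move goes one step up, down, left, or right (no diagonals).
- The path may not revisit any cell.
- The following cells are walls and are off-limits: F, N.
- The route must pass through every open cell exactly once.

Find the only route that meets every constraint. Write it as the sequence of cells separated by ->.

T -> R -> M -> H -> A -> B -> I -> J -> C -> D -> K -> L -> Q -> W -> V -> U -> O -> P

Need to visit all 18 open cells exactly once, starting at T and ending at P.
Route from T: left 1 to R, up 3 to A, right 1 to B, down 1 to I, right 1 to J, up 1 to C, right 1 to D, down 1 to K, right 1 to L, down 2 to W, left 2 to U, up 1 to O, right 1 to P — 17 moves in all.
Check: all 18 open cells covered.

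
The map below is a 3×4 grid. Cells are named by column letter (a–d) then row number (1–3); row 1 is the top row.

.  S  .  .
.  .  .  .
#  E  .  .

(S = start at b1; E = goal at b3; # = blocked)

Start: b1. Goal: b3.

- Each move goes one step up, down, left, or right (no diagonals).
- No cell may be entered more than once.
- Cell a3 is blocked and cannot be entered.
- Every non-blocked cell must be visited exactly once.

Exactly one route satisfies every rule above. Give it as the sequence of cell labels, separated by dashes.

b1 - a1 - a2 - b2 - c2 - c1 - d1 - d2 - d3 - c3 - b3

Need to visit all 11 open cells exactly once, starting at b1 and ending at b3.
Route from b1: left to a1, down to a2, 2× right (reaching c2), up to c1, right to d1, 2× down (reaching d3), 2× left (reaching b3) — 10 moves in all.
Check: all 11 open cells covered.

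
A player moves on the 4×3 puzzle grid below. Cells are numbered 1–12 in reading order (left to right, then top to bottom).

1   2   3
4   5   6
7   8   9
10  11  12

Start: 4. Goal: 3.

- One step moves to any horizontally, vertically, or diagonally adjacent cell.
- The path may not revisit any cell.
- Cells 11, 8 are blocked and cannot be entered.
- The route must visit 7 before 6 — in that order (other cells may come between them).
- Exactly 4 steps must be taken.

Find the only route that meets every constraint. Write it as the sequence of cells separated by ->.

4 -> 7 -> 5 -> 6 -> 3

The waypoints must appear in the order 7, 6, with no cell reused.
Route from 4: down to 7, up-right to 5, right to 6, up to 3 — 4 moves in all.
Check: order respected (7 at step 1, 6 at step 3); 4 moves as required.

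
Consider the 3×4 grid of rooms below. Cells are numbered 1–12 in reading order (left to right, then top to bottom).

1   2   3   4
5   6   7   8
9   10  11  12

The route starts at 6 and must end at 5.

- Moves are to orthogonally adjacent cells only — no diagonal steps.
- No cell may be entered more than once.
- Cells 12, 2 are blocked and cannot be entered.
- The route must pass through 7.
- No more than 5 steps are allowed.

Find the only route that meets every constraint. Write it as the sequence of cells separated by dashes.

The 5-move cap with required stops at 7 leaves no slack for detours.
Route from 6: right to 7, down to 11, 2× left (reaching 9), up to 5 — 5 moves in all.
Check: all required cells visited; 5 ≤ 5 moves.

6 - 7 - 11 - 10 - 9 - 5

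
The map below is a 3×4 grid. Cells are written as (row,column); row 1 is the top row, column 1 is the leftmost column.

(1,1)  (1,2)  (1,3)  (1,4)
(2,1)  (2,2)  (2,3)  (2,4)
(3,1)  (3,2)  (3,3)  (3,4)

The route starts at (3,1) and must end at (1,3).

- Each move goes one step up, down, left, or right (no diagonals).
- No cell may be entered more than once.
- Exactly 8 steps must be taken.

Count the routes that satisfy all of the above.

9

Need simple routes of exactly 8 moves from (3,1) to (1,3) (Manhattan distance 4, so 2 moves are spent on a detour and 2 undoing it).
Branch systematically from the start, pruning whenever the remaining move budget drops below the Manhattan distance to (1,3) or differs from it in parity. Grouping the completions by first move — via (2,1): 6; via (3,2): 3 — and summing: 6 + 3 = 9.
That gives 9 routes.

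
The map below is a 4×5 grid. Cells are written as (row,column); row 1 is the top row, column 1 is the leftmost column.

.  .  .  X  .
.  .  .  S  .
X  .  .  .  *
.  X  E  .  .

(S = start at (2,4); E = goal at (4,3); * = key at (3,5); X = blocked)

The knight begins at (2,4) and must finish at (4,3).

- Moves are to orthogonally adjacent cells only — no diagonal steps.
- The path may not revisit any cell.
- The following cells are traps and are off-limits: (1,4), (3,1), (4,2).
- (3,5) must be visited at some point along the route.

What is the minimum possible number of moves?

Any route passes through (3,5) somewhere between (2,4) and (4,3). Summing Manhattan distances along the two legs ((2,4) → (3,5) → (4,3)) gives a lower bound of 2 + 3 = 5 moves.
A route of 5 moves achieves this: (2,4) → (3,4) → (3,5) → (4,5) → (4,4) → (4,3).
Since 5 matches the lower bound, it is optimal.

5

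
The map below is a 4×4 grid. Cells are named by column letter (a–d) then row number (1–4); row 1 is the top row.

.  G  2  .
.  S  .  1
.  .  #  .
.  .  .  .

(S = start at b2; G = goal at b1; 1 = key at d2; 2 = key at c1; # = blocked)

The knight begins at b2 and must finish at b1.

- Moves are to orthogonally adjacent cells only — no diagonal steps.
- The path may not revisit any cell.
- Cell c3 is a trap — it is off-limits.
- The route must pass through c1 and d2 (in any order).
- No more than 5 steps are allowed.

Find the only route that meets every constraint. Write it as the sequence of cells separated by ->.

The 5-move cap with required stops at c1, d2 leaves no slack for detours.
Route from b2: right 2 to d2, up 1 to d1, left 2 to b1 — 5 moves in all.
Check: all required cells visited; 5 ≤ 5 moves.

b2 -> c2 -> d2 -> d1 -> c1 -> b1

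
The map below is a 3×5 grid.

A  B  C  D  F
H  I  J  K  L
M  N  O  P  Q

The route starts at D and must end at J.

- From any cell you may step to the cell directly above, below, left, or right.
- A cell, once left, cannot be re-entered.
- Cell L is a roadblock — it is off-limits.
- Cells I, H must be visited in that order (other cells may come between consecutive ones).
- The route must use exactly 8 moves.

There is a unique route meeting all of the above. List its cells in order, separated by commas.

D, C, B, I, H, M, N, O, J

The waypoints must appear in the order I, H, with no cell reused.
Route from D: left 2 to B, down 1 to I, left 1 to H, down 1 to M, right 2 to O, up 1 to J — 8 moves in all.
Check: order respected (I at step 3, H at step 4); 8 moves as required.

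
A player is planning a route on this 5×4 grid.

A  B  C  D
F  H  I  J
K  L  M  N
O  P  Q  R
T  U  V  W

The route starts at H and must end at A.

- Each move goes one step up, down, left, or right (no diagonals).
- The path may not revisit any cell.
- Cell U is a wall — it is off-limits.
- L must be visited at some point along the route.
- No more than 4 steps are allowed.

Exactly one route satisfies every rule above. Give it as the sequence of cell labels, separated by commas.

Any route must reach L and still end at A within 4 moves, so the order of the required stops is forced.
Route from H: down to L, left to K, 2× up (reaching A) — 4 moves in all.
Check: all required cells visited; 4 ≤ 4 moves.

H, L, K, F, A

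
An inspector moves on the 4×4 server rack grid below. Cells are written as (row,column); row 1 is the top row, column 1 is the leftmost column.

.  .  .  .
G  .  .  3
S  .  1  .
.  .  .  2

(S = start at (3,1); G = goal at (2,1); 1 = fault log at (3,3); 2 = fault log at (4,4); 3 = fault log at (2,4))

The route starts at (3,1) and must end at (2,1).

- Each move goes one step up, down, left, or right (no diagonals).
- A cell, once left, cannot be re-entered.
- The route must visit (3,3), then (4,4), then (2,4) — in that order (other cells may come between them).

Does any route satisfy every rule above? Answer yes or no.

yes

One route that works: (3,1) → (3,2) → (3,3) → (4,3) → (4,4) → (3,4) → (2,4) → (2,3) → (2,2) → (2,1).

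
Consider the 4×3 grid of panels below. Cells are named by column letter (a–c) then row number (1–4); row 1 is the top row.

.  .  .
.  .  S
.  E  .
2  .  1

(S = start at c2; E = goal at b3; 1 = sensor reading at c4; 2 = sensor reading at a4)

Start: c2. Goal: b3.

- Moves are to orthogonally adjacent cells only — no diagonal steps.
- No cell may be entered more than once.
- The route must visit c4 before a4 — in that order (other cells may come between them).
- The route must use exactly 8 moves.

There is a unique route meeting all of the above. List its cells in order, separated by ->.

The waypoints must appear in the order c4, a4, with no cell reused.
Route from c2: down 2 to c4, left 2 to a4, up 2 to a2, right 1 to b2, down 1 to b3 — 8 moves in all.
Check: order respected (1 at step 2, 2 at step 4); 8 moves as required.

c2 -> c3 -> c4 -> b4 -> a4 -> a3 -> a2 -> b2 -> b3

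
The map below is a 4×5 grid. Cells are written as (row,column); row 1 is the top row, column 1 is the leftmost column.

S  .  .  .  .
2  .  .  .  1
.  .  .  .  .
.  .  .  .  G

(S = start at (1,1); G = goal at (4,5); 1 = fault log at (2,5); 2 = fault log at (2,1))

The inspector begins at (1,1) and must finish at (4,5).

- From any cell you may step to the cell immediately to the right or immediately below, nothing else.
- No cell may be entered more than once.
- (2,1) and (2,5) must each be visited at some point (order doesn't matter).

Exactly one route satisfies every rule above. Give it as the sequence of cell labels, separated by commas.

(1,1), (2,1), (2,2), (2,3), (2,4), (2,5), (3,5), (4,5)

Moves only go right or down, so the column and row indices never decrease.
Route from (1,1): down 1 to (2,1), right 4 to (2,5), down 2 to (4,5) — 7 moves in all.
Check: all required cells visited.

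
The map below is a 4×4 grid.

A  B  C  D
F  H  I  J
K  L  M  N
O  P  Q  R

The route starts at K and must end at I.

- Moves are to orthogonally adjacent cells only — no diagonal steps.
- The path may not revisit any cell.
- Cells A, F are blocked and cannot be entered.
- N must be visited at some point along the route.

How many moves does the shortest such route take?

Any route passes through N somewhere between K and I. Summing Manhattan distances along the two legs (K → N → I) gives a lower bound of 3 + 2 = 5 moves.
A route of 5 moves achieves this: K → L → M → N → J → I.
Since 5 matches the lower bound, it is optimal.

5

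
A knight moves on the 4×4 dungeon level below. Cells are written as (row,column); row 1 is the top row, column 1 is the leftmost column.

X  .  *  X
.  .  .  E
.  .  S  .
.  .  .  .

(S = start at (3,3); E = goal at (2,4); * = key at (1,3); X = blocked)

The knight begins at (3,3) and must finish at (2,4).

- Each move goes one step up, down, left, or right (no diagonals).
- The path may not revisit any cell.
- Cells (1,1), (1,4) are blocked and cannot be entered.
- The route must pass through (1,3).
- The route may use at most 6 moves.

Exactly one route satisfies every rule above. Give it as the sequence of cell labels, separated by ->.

The 6-move cap with required stops at (1,3) leaves no slack for detours.
Route from (3,3): left to (3,2), 2× up (reaching (1,2)), right to (1,3), down to (2,3), right to (2,4) — 6 moves in all.
Check: all required cells visited; 6 ≤ 6 moves.

(3,3) -> (3,2) -> (2,2) -> (1,2) -> (1,3) -> (2,3) -> (2,4)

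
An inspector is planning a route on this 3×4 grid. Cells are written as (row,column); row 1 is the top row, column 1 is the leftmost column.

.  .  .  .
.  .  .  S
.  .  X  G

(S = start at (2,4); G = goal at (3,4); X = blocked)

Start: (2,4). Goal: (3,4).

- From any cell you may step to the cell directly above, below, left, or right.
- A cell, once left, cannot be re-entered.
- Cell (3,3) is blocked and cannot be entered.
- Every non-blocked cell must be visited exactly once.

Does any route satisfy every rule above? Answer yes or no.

Colour the cells like a checkerboard: each orthogonal step flips colour, so a Hamiltonian route alternates colours. Here there are 5 cells of one colour and 6 of the other, with start on the opposite colour to the goal — the counts and endpoints can't be arranged into an alternating sequence of length 11, so no Hamiltonian route exists.

no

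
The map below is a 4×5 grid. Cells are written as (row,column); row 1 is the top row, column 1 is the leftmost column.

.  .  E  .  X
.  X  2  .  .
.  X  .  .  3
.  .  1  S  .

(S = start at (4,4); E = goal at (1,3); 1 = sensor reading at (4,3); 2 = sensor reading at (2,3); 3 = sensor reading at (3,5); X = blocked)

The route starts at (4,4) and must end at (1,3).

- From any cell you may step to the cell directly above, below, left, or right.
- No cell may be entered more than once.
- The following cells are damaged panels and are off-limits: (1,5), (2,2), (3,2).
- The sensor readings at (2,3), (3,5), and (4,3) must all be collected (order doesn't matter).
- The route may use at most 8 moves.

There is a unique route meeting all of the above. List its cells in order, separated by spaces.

(4,4) (4,3) (3,3) (3,4) (3,5) (2,5) (2,4) (2,3) (1,3)

The budget equals the shortest possible length, so every move has to be on a shortest route through the required cells.
Route from (4,4): left 1 to (4,3), up 1 to (3,3), right 2 to (3,5), up 1 to (2,5), left 2 to (2,3), up 1 to (1,3) — 8 moves in all.
Check: all required cells visited; 8 ≤ 8 moves.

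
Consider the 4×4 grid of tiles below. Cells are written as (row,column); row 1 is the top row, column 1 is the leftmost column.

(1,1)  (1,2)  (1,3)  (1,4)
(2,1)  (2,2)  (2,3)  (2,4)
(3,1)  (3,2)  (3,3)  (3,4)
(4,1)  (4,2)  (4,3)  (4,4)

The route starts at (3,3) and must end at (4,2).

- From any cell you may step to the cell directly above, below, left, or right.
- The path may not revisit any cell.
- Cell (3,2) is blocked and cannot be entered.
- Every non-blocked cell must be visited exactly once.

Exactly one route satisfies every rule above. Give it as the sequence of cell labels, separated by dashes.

Need to visit all 15 open cells exactly once, starting at (3,3) and ending at (4,2).
Route from (3,3): down 1 to (4,3), right 1 to (4,4), up 3 to (1,4), left 1 to (1,3), down 1 to (2,3), left 1 to (2,2), up 1 to (1,2), left 1 to (1,1), down 3 to (4,1), right 1 to (4,2) — 14 moves in all.
Check: all 15 open cells covered.

(3,3) - (4,3) - (4,4) - (3,4) - (2,4) - (1,4) - (1,3) - (2,3) - (2,2) - (1,2) - (1,1) - (2,1) - (3,1) - (4,1) - (4,2)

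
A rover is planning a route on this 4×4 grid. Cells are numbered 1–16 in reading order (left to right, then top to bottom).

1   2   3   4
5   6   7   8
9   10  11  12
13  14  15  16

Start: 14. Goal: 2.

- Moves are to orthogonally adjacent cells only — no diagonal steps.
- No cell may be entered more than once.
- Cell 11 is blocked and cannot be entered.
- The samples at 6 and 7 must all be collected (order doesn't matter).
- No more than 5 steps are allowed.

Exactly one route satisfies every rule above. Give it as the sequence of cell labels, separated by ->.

The budget equals the shortest possible length, so every move has to be on a shortest route through the required cells.
Route from 14: up 2 to 6, right 1 to 7, up 1 to 3, left 1 to 2 — 5 moves in all.
Check: all required cells visited; 5 ≤ 5 moves.

14 -> 10 -> 6 -> 7 -> 3 -> 2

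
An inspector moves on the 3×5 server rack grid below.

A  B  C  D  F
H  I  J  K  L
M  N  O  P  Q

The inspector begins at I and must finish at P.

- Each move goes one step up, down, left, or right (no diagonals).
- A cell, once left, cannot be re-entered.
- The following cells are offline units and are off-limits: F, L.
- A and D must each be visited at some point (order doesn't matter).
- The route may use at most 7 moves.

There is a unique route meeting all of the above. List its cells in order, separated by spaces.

The 7-move cap with required stops at A, D leaves no slack for detours.
Route from I: left 1 to H, up 1 to A, right 3 to D, down 2 to P — 7 moves in all.
Check: all required cells visited; 7 ≤ 7 moves.

I H A B C D K P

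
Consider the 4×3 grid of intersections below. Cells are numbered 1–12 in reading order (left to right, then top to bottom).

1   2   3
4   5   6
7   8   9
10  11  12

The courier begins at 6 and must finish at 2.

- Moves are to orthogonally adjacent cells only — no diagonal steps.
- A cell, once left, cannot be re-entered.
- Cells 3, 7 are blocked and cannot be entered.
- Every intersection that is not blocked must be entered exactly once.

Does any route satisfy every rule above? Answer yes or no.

no

Cell 10 has only one open neighbour but is neither the start nor the goal, so a Hamiltonian route would have to both enter and leave it through the same neighbour — impossible without revisiting.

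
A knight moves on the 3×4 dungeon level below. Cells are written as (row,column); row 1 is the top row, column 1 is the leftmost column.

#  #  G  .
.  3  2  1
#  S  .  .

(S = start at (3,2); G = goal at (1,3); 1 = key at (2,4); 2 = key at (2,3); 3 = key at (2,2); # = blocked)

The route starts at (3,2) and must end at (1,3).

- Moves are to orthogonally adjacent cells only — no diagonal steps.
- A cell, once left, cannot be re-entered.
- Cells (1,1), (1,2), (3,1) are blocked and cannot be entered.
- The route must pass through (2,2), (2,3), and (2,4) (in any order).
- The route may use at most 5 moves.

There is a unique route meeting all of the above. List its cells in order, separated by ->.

The budget equals the shortest possible length, so every move has to be on a shortest route through the required cells.
Route from (3,2): up 1 to (2,2), right 2 to (2,4), up 1 to (1,4), left 1 to (1,3) — 5 moves in all.
Check: all required cells visited; 5 ≤ 5 moves.

(3,2) -> (2,2) -> (2,3) -> (2,4) -> (1,4) -> (1,3)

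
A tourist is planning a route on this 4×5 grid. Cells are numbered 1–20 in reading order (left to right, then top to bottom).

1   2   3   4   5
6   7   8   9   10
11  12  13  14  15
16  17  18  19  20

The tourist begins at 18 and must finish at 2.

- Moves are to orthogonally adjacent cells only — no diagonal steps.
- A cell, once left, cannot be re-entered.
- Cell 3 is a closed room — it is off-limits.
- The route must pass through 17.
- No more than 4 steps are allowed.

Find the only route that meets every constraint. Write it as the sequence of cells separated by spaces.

18 17 12 7 2

The 4-move cap with required stops at 17 leaves no slack for detours.
Route from 18: left to 17, 3× up (reaching 2) — 4 moves in all.
Check: all required cells visited; 4 ≤ 4 moves.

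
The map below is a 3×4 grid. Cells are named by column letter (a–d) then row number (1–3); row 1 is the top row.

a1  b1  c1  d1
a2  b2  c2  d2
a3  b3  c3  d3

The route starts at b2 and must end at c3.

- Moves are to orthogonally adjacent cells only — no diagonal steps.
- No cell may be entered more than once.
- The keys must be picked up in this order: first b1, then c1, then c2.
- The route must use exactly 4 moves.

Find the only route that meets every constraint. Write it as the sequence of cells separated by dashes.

b2 - b1 - c1 - c2 - c3

The waypoints must appear in the order b1, c1, c2, with no cell reused.
Route from b2: up to b1, right to c1, 2× down (reaching c3) — 4 moves in all.
Check: order respected (b1 at step 1, c1 at step 2, c2 at step 3); 4 moves as required.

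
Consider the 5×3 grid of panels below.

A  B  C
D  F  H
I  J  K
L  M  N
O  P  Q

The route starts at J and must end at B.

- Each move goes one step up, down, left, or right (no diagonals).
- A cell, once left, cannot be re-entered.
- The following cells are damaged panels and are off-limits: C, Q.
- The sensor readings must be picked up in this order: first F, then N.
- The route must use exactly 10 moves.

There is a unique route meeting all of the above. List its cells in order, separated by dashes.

The waypoints must appear in the order F, N, with no cell reused.
Route from J: up 1 to F, right 1 to H, down 2 to N, left 2 to L, up 3 to A, right 1 to B — 10 moves in all.
Check: order respected (F at step 1, N at step 4); 10 moves as required.

J - F - H - K - N - M - L - I - D - A - B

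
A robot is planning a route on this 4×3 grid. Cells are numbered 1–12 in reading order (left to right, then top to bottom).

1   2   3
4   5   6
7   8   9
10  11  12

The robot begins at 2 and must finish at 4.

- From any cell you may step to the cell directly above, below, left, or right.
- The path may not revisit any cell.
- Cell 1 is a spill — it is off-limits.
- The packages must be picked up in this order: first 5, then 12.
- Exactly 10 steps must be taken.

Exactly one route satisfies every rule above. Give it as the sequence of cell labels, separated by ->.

2 -> 3 -> 6 -> 5 -> 8 -> 9 -> 12 -> 11 -> 10 -> 7 -> 4

The waypoints must appear in the order 5, 12, with no cell reused.
Route from 2: right to 3, down to 6, left to 5, down to 8, right to 9, down to 12, 2× left (reaching 10), 2× up (reaching 4) — 10 moves in all.
Check: order respected (5 at step 3, 12 at step 6); 10 moves as required.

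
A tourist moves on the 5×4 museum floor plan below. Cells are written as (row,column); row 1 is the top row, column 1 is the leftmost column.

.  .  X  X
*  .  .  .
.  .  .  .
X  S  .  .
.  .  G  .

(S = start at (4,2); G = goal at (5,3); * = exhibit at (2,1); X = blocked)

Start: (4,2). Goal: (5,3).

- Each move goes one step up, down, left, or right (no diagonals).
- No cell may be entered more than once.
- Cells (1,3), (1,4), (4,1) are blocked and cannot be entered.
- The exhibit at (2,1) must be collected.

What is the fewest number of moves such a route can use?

Any route passes through (2,1) somewhere between (4,2) and (5,3). Summing Manhattan distances along the two legs ((4,2) → (2,1) → (5,3)) gives a lower bound of 3 + 5 = 8 moves.
A route of 8 moves achieves this: (4,2) → (3,2) → (3,1) → (2,1) → (2,2) → (2,3) → (3,3) → (4,3) → (5,3).
Since 8 matches the lower bound, it is optimal.

8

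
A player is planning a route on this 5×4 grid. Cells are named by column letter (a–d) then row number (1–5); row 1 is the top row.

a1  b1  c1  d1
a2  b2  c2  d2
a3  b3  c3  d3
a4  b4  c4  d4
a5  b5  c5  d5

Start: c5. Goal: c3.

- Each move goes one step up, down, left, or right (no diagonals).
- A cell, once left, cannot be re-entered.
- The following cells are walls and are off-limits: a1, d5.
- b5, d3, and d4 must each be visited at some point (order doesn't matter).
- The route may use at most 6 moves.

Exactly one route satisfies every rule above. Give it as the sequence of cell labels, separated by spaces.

c5 b5 b4 c4 d4 d3 c3

Any route must reach b5, d3, and d4 and still end at c3 within 6 moves, so the order of the required stops is forced.
Route from c5: left 1 to b5, up 1 to b4, right 2 to d4, up 1 to d3, left 1 to c3 — 6 moves in all.
Check: all required cells visited; 6 ≤ 6 moves.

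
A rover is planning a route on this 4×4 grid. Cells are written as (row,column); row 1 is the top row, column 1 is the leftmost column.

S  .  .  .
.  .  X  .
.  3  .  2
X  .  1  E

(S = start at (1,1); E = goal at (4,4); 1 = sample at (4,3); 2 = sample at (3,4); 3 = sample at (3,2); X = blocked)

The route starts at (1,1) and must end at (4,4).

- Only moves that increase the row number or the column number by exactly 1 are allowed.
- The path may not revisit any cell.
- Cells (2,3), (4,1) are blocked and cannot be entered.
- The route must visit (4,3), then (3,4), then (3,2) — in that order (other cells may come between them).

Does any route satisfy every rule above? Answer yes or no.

(3,4) lies above (4,3), so going from (4,3) to (3,4) would need an upward move — but moves only go right/down, so (4,3) cannot be visited before (3,4).

no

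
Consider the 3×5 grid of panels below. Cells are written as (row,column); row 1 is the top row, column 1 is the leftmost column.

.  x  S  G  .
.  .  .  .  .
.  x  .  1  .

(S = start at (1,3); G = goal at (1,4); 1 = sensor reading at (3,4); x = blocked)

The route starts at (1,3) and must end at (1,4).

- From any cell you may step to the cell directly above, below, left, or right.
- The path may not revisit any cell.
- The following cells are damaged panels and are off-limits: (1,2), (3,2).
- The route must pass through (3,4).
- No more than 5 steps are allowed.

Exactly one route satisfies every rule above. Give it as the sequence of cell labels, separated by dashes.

Any route must reach (3,4) and still end at (1,4) within 5 moves, so the order of the required stops is forced.
Route from (1,3): 2× down (reaching (3,3)), right to (3,4), 2× up (reaching (1,4)) — 5 moves in all.
Check: all required cells visited; 5 ≤ 5 moves.

(1,3) - (2,3) - (3,3) - (3,4) - (2,4) - (1,4)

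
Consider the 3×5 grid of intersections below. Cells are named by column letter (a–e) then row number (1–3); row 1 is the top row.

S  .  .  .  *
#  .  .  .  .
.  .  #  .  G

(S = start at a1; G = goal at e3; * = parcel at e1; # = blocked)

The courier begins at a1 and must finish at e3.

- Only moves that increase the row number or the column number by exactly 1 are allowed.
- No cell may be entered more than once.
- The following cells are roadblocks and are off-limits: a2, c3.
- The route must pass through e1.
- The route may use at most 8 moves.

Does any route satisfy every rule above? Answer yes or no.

yes

One route that works: a1 → b1 → c1 → d1 → e1 → e2 → e3.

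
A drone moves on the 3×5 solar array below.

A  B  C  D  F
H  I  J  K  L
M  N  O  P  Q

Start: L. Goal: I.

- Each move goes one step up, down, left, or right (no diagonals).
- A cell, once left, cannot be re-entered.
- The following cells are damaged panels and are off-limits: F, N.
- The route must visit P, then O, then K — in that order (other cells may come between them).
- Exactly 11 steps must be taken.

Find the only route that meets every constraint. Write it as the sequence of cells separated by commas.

The waypoints must appear in the order P, O, K, with no cell reused.
Route from L: down to Q, 2× left (reaching O), up to J, right to K, up to D, 3× left (reaching A), down to H, right to I — 11 moves in all.
Check: order respected (P at step 2, O at step 3, K at step 5); 11 moves as required.

L, Q, P, O, J, K, D, C, B, A, H, I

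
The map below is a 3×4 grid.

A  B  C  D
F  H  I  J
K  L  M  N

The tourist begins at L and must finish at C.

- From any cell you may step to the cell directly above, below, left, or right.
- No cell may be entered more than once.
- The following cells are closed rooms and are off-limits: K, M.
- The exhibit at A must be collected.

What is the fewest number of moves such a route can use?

5

Any route passes through A somewhere between L and C. Summing Manhattan distances along the two legs (L → A → C) gives a lower bound of 3 + 2 = 5 moves.
A route of 5 moves achieves this: L → H → F → A → B → C.
Since 5 matches the lower bound, it is optimal.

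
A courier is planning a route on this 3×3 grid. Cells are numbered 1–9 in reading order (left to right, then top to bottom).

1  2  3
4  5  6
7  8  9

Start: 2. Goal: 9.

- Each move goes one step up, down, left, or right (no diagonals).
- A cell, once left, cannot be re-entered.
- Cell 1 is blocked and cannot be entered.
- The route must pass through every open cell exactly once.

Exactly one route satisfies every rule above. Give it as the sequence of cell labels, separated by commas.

Need to visit all 8 open cells exactly once, starting at 2 and ending at 9.
Route from 2: right to 3, down to 6, 2× left (reaching 4), down to 7, 2× right (reaching 9) — 7 moves in all.
Check: all 8 open cells covered.

2, 3, 6, 5, 4, 7, 8, 9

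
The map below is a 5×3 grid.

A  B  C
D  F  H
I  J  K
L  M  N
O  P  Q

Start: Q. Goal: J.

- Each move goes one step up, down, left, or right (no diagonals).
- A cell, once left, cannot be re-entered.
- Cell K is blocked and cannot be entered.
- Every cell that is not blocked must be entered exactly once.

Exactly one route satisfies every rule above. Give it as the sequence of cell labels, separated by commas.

Q, N, M, P, O, L, I, D, A, B, C, H, F, J

Need to visit all 14 open cells exactly once, starting at Q and ending at J.
Cell C has only two open neighbours (H and B), so the path must pass straight through it: one of those is the cell it's entered from and the other is where it exits.
Route from Q: up to N, left to M, down to P, left to O, 4× up (reaching A), 2× right (reaching C), down to H, left to F, down to J — 13 moves in all.
Check: all 14 open cells covered.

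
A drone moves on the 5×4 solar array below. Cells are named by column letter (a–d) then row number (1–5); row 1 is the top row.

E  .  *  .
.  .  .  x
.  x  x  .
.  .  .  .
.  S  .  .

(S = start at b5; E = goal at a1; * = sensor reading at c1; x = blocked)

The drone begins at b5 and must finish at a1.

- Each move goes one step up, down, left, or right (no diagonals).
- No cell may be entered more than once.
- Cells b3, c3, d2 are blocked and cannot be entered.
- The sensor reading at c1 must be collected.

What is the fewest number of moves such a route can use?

9

Any route passes through c1 somewhere between b5 and a1. Summing Manhattan distances along the two legs (b5 → c1 → a1) gives a lower bound of 5 + 2 = 7 moves.
That bound ignores the blocked cells. Measuring each leg by the fewest moves that actually steer around them (b5→c1: 7; c1→a1: 2) raises the lower bound to 9.
A route of 9 moves exists: b5 → b4 → a4 → a3 → a2 → b2 → c2 → c1 → b1 → a1.
Since 9 matches that lower bound, it is optimal.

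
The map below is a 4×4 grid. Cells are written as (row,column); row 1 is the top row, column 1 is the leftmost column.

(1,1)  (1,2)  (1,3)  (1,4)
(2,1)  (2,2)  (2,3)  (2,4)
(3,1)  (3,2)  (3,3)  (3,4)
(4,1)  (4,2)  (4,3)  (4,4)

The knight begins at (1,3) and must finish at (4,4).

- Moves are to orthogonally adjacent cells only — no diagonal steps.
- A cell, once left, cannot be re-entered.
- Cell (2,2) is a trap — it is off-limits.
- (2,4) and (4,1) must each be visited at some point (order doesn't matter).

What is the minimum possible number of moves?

10

Any route passes through (2,4) and (4,1) in some order between (1,3) and (4,4). Summing Manhattan distances along each leg and taking the cheapest ordering ((1,3) → (2,4) → (4,1) → (4,4)) gives a lower bound of 2 + 5 + 3 = 10 moves.
A route of 10 moves achieves this: (1,3) → (2,3) → (2,4) → (3,4) → (3,3) → (3,2) → (3,1) → (4,1) → (4,2) → (4,3) → (4,4).
Since 10 matches the lower bound, it is optimal.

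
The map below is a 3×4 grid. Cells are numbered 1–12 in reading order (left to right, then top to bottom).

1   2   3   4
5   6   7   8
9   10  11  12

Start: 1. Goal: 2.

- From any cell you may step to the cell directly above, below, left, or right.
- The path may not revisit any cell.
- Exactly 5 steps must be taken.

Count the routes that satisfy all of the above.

2

Need simple routes of exactly 5 moves from 1 to 2 (Manhattan distance 1, so 2 moves are spent on a detour and 2 undoing it).
Enumerating: 1 5 9 10 6 2 | 1 5 6 7 3 2.
That gives 2 routes.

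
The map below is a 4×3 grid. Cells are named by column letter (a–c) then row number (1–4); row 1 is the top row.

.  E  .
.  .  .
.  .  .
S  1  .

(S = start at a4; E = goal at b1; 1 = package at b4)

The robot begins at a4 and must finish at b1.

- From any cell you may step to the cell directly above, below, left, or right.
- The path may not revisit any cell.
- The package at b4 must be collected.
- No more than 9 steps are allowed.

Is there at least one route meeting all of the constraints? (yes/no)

One route that works: a4 → b4 → b3 → b2 → b1.

yes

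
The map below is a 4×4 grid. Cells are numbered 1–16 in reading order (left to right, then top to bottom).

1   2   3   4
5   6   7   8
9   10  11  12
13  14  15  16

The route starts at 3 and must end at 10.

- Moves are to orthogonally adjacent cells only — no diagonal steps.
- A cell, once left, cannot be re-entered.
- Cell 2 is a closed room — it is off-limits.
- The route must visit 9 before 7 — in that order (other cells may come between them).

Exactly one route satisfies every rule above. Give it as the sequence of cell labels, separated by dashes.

3 - 4 - 8 - 12 - 16 - 15 - 14 - 13 - 9 - 5 - 6 - 7 - 11 - 10

The waypoints must appear in the order 9, 7, with no cell reused.
Route from 3: right 1 to 4, down 3 to 16, left 3 to 13, up 2 to 5, right 2 to 7, down 1 to 11, left 1 to 10 — 13 moves in all.
Check: order respected (9 at step 8, 7 at step 11).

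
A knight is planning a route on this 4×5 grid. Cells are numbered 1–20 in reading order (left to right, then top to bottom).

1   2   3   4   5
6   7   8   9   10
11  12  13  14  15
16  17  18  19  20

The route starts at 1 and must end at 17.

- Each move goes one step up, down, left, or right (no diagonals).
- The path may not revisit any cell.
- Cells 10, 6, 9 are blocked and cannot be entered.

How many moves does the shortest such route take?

4

The Manhattan distance from 1 to 17 is |1−4| + |1−2| = 4, so at least 4 moves are needed.
A route of 4 moves achieves this: 1 → 2 → 7 → 12 → 17.
Since 4 matches the lower bound, it is optimal.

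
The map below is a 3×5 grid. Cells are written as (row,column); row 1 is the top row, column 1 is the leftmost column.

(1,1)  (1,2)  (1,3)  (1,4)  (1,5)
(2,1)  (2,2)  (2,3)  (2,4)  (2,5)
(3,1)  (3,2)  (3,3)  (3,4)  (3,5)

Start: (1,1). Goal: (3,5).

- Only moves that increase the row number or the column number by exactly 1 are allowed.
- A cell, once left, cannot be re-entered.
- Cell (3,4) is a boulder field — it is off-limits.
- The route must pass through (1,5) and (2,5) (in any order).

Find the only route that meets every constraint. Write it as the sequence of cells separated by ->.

(1,1) -> (1,2) -> (1,3) -> (1,4) -> (1,5) -> (2,5) -> (3,5)

Moves only go right or down, so the column and row indices never decrease.
Route from (1,1): right 4 to (1,5), down 2 to (3,5) — 6 moves in all.
Check: all required cells visited.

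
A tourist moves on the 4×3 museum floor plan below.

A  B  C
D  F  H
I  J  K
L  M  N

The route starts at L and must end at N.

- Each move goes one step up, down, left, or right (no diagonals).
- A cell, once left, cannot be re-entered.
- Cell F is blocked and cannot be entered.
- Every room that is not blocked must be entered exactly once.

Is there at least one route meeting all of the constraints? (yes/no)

yes

One route that works: L → I → D → A → B → C → H → K → J → M → N.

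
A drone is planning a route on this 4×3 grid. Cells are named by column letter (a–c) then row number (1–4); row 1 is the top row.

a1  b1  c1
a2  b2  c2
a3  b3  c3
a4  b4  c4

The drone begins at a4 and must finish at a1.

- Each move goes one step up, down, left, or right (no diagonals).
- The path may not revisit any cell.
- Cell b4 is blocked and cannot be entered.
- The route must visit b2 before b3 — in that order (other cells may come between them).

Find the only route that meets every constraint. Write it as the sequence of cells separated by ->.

a4 -> a3 -> a2 -> b2 -> b3 -> c3 -> c2 -> c1 -> b1 -> a1

The waypoints must appear in the order b2, b3, with no cell reused.
Route from a4: up 2 to a2, right 1 to b2, down 1 to b3, right 1 to c3, up 2 to c1, left 2 to a1 — 9 moves in all.
Check: order respected (b2 at step 3, b3 at step 4).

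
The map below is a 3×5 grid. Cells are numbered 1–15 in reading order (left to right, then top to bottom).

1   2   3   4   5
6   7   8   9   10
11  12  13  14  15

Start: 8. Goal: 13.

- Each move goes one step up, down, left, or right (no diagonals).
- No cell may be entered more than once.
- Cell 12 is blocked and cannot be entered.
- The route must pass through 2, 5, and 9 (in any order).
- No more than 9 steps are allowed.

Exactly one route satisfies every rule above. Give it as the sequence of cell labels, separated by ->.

8 -> 7 -> 2 -> 3 -> 4 -> 5 -> 10 -> 9 -> 14 -> 13

Any route must reach 2, 5, and 9 and still end at 13 within 9 moves, so the order of the required stops is forced.
Route from 8: left to 7, up to 2, 3× right (reaching 5), down to 10, left to 9, down to 14, left to 13 — 9 moves in all.
Check: all required cells visited; 9 ≤ 9 moves.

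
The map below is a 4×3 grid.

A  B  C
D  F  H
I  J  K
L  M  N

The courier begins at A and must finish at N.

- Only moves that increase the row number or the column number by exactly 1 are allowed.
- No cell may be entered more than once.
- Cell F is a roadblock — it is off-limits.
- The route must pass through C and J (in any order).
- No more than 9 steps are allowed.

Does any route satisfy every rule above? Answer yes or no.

J is below but to the left of C: going C → J would need a leftward move and J → C an upward move, so no right/down-only route can visit both required cells.

no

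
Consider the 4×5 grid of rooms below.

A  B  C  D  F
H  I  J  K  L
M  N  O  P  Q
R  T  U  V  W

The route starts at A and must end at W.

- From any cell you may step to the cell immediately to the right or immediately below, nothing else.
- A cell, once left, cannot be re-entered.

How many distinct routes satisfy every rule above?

A right/down-only route from A to W makes exactly 3 down-moves and 4 right-moves in some order.
With no other constraints that would be C(7,3) = 35 routes.
That gives 35 routes.

35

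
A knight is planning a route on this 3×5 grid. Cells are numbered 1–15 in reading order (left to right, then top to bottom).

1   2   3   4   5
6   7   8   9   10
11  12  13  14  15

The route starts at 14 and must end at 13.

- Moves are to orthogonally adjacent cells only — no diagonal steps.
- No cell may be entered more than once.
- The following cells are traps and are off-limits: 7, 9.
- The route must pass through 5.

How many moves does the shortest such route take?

7

Any route passes through 5 somewhere between 14 and 13. Summing Manhattan distances along the two legs (14 → 5 → 13) gives a lower bound of 3 + 4 = 7 moves.
A route of 7 moves achieves this: 14 → 15 → 10 → 5 → 4 → 3 → 8 → 13.
Since 7 matches the lower bound, it is optimal.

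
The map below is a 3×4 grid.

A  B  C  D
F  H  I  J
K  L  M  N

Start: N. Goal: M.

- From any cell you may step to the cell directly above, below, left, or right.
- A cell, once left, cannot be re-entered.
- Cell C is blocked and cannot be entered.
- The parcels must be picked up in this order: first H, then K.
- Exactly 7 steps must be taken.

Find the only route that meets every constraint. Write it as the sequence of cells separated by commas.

N, J, I, H, F, K, L, M

The waypoints must appear in the order H, K, with no cell reused.
Route from N: up 1 to J, left 3 to F, down 1 to K, right 2 to M — 7 moves in all.
Check: order respected (H at step 3, K at step 5); 7 moves as required.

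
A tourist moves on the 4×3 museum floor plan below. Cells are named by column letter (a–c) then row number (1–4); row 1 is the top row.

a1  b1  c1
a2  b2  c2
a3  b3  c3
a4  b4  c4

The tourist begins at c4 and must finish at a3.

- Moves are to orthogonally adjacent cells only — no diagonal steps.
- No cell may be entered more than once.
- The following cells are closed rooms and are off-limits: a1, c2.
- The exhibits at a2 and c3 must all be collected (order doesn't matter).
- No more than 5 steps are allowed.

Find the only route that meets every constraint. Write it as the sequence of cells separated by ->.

The budget equals the shortest possible length, so every move has to be on a shortest route through the required cells.
Route from c4: up 1 to c3, left 1 to b3, up 1 to b2, left 1 to a2, down 1 to a3 — 5 moves in all.
Check: all required cells visited; 5 ≤ 5 moves.

c4 -> c3 -> b3 -> b2 -> a2 -> a3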